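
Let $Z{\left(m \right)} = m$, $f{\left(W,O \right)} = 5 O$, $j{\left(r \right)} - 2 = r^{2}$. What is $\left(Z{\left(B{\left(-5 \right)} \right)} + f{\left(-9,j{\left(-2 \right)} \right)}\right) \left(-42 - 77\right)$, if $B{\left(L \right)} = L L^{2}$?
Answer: $11305$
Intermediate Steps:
$j{\left(r \right)} = 2 + r^{2}$
$B{\left(L \right)} = L^{3}$
$\left(Z{\left(B{\left(-5 \right)} \right)} + f{\left(-9,j{\left(-2 \right)} \right)}\right) \left(-42 - 77\right) = \left(\left(-5\right)^{3} + 5 \left(2 + \left(-2\right)^{2}\right)\right) \left(-42 - 77\right) = \left(-125 + 5 \left(2 + 4\right)\right) \left(-42 - 77\right) = \left(-125 + 5 \cdot 6\right) \left(-119\right) = \left(-125 + 30\right) \left(-119\right) = \left(-95\right) \left(-119\right) = 11305$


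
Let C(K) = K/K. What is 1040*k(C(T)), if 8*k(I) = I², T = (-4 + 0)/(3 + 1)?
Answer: 130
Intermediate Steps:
T = -1 (T = -4/4 = -4*¼ = -1)
C(K) = 1
k(I) = I²/8
1040*k(C(T)) = 1040*((⅛)*1²) = 1040*((⅛)*1) = 1040*(⅛) = 130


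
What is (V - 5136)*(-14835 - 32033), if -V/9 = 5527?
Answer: 2572068972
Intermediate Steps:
V = -49743 (V = -9*5527 = -49743)
(V - 5136)*(-14835 - 32033) = (-49743 - 5136)*(-14835 - 32033) = -54879*(-46868) = 2572068972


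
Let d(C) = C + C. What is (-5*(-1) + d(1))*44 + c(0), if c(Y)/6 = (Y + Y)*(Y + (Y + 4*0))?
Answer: 308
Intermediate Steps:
d(C) = 2*C
c(Y) = 24*Y² (c(Y) = 6*((Y + Y)*(Y + (Y + 4*0))) = 6*((2*Y)*(Y + (Y + 0))) = 6*((2*Y)*(Y + Y)) = 6*((2*Y)*(2*Y)) = 6*(4*Y²) = 24*Y²)
(-5*(-1) + d(1))*44 + c(0) = (-5*(-1) + 2*1)*44 + 24*0² = (5 + 2)*44 + 24*0 = 7*44 + 0 = 308 + 0 = 308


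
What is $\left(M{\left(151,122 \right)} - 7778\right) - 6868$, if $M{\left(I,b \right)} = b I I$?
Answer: $2767076$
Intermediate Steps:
$M{\left(I,b \right)} = b I^{2}$ ($M{\left(I,b \right)} = I b I = b I^{2}$)
$\left(M{\left(151,122 \right)} - 7778\right) - 6868 = \left(122 \cdot 151^{2} - 7778\right) - 6868 = \left(122 \cdot 22801 - 7778\right) - 6868 = \left(2781722 - 7778\right) - 6868 = 2773944 - 6868 = 2767076$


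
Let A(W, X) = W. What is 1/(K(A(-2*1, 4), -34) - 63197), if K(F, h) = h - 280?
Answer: -1/63511 ≈ -1.5745e-5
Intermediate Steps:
K(F, h) = -280 + h
1/(K(A(-2*1, 4), -34) - 63197) = 1/((-280 - 34) - 63197) = 1/(-314 - 63197) = 1/(-63511) = -1/63511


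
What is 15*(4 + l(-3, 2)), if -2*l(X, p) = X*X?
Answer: -15/2 ≈ -7.5000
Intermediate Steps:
l(X, p) = -X**2/2 (l(X, p) = -X*X/2 = -X**2/2)
15*(4 + l(-3, 2)) = 15*(4 - 1/2*(-3)**2) = 15*(4 - 1/2*9) = 15*(4 - 9/2) = 15*(-1/2) = -15/2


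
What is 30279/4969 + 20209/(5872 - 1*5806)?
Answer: 102416935/327954 ≈ 312.29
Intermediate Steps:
30279/4969 + 20209/(5872 - 1*5806) = 30279*(1/4969) + 20209/(5872 - 5806) = 30279/4969 + 20209/66 = 102416935/327954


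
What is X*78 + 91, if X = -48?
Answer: -3653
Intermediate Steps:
X*78 + 91 = -48*78 + 91 = -3744 + 91 = -3653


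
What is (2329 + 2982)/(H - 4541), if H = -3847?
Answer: -5311/8388 ≈ -0.63317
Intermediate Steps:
(2329 + 2982)/(H - 4541) = (2329 + 2982)/(-3847 - 4541) = 5311/(-8388) = 5311*(-1/8388) = -5311/8388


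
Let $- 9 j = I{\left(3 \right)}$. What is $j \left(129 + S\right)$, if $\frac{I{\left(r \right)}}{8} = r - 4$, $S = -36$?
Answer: $\frac{248}{3} \approx 82.667$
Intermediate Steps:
$I{\left(r \right)} = -32 + 8 r$ ($I{\left(r \right)} = 8 \left(r - 4\right) = 8 \left(-4 + r\right) = -32 + 8 r$)
$j = \frac{8}{9}$ ($j = - \frac{-32 + 8 \cdot 3}{9} = - \frac{-32 + 24}{9} = \left(- \frac{1}{9}\right) \left(-8\right) = \frac{8}{9} \approx 0.88889$)
$j \left(129 + S\right) = \frac{8 \left(129 - 36\right)}{9} = \frac{8}{9} \cdot 93 = \frac{248}{3}$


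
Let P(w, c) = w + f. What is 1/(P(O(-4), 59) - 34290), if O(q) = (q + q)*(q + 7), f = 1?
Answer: -1/34313 ≈ -2.9143e-5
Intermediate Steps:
O(q) = 2*q*(7 + q) (O(q) = (2*q)*(7 + q) = 2*q*(7 + q))
P(w, c) = 1 + w (P(w, c) = w + 1 = 1 + w)
1/(P(O(-4), 59) - 34290) = 1/((1 + 2*(-4)*(7 - 4)) - 34290) = 1/((1 + 2*(-4)*3) - 34290) = 1/((1 - 24) - 34290) = 1/(-23 - 34290) = 1/(-34313) = -1/34313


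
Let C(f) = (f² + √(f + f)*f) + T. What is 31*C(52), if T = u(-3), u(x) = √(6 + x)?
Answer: 83824 + 31*√3 + 3224*√26 ≈ 1.0032e+5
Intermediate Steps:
T = √3 (T = √(6 - 3) = √3 ≈ 1.7320)
C(f) = √3 + f² + √2*f^(3/2) (C(f) = (f² + √(f + f)*f) + √3 = (f² + √(2*f)*f) + √3 = (f² + (√2*√f)*f) + √3 = (f² + √2*f^(3/2)) + √3 = √3 + f² + √2*f^(3/2))
31*C(52) = 31*(√3 + 52² + √2*52^(3/2)) = 31*(√3 + 2704 + √2*(104*√13)) = 31*(√3 + 2704 + 104*√26) = 31*(2704 + √3 + 104*√26) = 83824 + 31*√3 + 3224*√26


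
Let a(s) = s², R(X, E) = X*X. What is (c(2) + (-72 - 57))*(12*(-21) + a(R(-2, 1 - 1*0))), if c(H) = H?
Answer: 29972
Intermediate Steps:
R(X, E) = X²
(c(2) + (-72 - 57))*(12*(-21) + a(R(-2, 1 - 1*0))) = (2 + (-72 - 57))*(12*(-21) + ((-2)²)²) = (2 - 129)*(-252 + 4²) = -127*(-252 + 16) = -127*(-236) = 29972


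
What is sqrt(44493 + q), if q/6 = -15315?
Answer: I*sqrt(47397) ≈ 217.71*I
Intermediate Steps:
q = -91890 (q = 6*(-15315) = -91890)
sqrt(44493 + q) = sqrt(44493 - 91890) = sqrt(-47397) = I*sqrt(47397)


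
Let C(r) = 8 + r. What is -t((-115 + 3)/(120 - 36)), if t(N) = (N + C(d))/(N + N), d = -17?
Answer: -31/8 ≈ -3.8750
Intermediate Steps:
t(N) = (-9 + N)/(2*N) (t(N) = (N + (8 - 17))/(N + N) = (N - 9)/((2*N)) = (-9 + N)*(1/(2*N)) = (-9 + N)/(2*N))
-t((-115 + 3)/(120 - 36)) = -(-9 + (-115 + 3)/(120 - 36))/(2*((-115 + 3)/(120 - 36))) = -(-9 - 112/84)/(2*((-112/84))) = -(-9 - 112*1/84)/(2*((-112*1/84))) = -(-9 - 4/3)/(2*(-4/3)) = -(-3)*(-31)/(2*4*3) = -1*31/8 = -31/8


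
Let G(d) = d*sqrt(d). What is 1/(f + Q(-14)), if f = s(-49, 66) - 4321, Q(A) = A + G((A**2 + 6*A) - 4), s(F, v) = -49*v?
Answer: -841/6225561 - 8*sqrt(3)/691729 ≈ -0.00015512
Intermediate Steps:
G(d) = d**(3/2)
Q(A) = A + (-4 + A**2 + 6*A)**(3/2) (Q(A) = A + ((A**2 + 6*A) - 4)**(3/2) = A + (-4 + A**2 + 6*A)**(3/2))
f = -7555 (f = -49*66 - 4321 = -3234 - 4321 = -7555)
1/(f + Q(-14)) = 1/(-7555 + (-14 + (-4 + (-14)**2 + 6*(-14))**(3/2))) = 1/(-7555 + (-14 + (-4 + 196 - 84)**(3/2))) = 1/(-7555 + (-14 + 108**(3/2))) = 1/(-7555 + (-14 + 648*sqrt(3))) = 1/(-7569 + 648*sqrt(3))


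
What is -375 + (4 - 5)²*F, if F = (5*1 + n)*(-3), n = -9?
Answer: -363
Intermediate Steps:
F = 12 (F = (5*1 - 9)*(-3) = (5 - 9)*(-3) = -4*(-3) = 12)
-375 + (4 - 5)²*F = -375 + (4 - 5)²*12 = -375 + (-1)²*12 = -375 + 1*12 = -375 + 12 = -363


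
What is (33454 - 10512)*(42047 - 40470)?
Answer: 36179534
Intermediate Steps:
(33454 - 10512)*(42047 - 40470) = 22942*1577 = 36179534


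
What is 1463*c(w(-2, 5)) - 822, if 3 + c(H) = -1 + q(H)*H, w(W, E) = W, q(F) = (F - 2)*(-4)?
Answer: -53490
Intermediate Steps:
q(F) = 8 - 4*F (q(F) = (-2 + F)*(-4) = 8 - 4*F)
c(H) = -4 + H*(8 - 4*H) (c(H) = -3 + (-1 + (8 - 4*H)*H) = -3 + (-1 + H*(8 - 4*H)) = -4 + H*(8 - 4*H))
1463*c(w(-2, 5)) - 822 = 1463*(-4 - 4*(-2)*(-2 - 2)) - 822 = 1463*(-4 - 4*(-2)*(-4)) - 822 = 1463*(-4 - 32) - 822 = 1463*(-36) - 822 = -52668 - 822 = -53490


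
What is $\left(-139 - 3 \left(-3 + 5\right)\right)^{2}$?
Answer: $21025$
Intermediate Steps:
$\left(-139 - 3 \left(-3 + 5\right)\right)^{2} = \left(-139 - 6\right)^{2} = \left(-145\right)^{2} = 21025$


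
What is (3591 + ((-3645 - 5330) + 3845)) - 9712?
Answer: -11251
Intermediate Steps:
(3591 + ((-3645 - 5330) + 3845)) - 9712 = (3591 + (-8975 + 3845)) - 9712 = (3591 - 5130) - 9712 = -1539 - 9712 = -11251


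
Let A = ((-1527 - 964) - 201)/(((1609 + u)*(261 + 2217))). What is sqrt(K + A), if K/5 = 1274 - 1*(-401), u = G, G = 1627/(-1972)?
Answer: sqrt(14366973502079864511783)/1309755573 ≈ 91.515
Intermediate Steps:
G = -1627/1972 (G = 1627*(-1/1972) = -1627/1972 ≈ -0.82505)
u = -1627/1972 ≈ -0.82505
K = 8375 (K = 5*(1274 - 1*(-401)) = 5*(1274 + 401) = 5*1675 = 8375)
A = -2654312/3929266719 (A = ((-1527 - 964) - 201)/(((1609 - 1627/1972)*(261 + 2217))) = (-2491 - 201)/(((3171321/1972)*2478)) = -2692/3929266719/986 = -2692*986/3929266719 = -2654312/3929266719 ≈ -0.00067552)
sqrt(K + A) = sqrt(8375 - 2654312/3929266719) = sqrt(32907606117313/3929266719) = sqrt(14366973502079864511783)/1309755573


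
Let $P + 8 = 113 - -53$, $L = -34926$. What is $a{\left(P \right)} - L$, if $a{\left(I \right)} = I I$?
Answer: $59890$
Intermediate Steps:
$P = 158$ ($P = -8 + \left(113 - -53\right) = -8 + \left(113 + 53\right) = -8 + 166 = 158$)
$a{\left(I \right)} = I^{2}$
$a{\left(P \right)} - L = 158^{2} - -34926 = 24964 + 34926 = 59890$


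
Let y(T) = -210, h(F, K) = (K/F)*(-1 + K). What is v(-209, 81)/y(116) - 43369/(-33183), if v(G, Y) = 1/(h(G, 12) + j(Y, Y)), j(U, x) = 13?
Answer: 713209891/545860350 ≈ 1.3066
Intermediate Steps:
h(F, K) = K*(-1 + K)/F
v(G, Y) = 1/(13 + 132/G) (v(G, Y) = 1/(12*(-1 + 12)/G + 13) = 1/(12*11/G + 13) = 1/(132/G + 13) = 1/(13 + 132/G))
v(-209, 81)/y(116) - 43369/(-33183) = -209/(132 + 13*(-209))/(-210) - 43369/(-33183) = -209/(132 - 2717)*(-1/210) - 43369*(-1/33183) = -209/(-2585)*(-1/210) + 43369/33183 = -209*(-1/2585)*(-1/210) + 43369/33183 = (19/235)*(-1/210) + 43369/33183 = -19/49350 + 43369/33183 = 713209891/545860350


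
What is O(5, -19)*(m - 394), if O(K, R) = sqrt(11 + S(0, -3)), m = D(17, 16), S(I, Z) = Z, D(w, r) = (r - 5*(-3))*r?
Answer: 204*sqrt(2) ≈ 288.50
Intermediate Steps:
D(w, r) = r*(15 + r) (D(w, r) = (r + 15)*r = (15 + r)*r = r*(15 + r))
m = 496 (m = 16*(15 + 16) = 16*31 = 496)
O(K, R) = 2*sqrt(2) (O(K, R) = sqrt(11 - 3) = sqrt(8) = 2*sqrt(2))
O(5, -19)*(m - 394) = (2*sqrt(2))*(496 - 394) = (2*sqrt(2))*102 = 204*sqrt(2)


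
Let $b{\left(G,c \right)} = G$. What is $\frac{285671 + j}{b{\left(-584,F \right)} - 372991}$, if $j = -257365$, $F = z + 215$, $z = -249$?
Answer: $- \frac{28306}{373575} \approx -0.075771$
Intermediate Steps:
$F = -34$ ($F = -249 + 215 = -34$)
$\frac{285671 + j}{b{\left(-584,F \right)} - 372991} = \frac{285671 - 257365}{-584 - 372991} = \frac{28306}{-373575} = 28306 \left(- \frac{1}{373575}\right) = - \frac{28306}{373575}$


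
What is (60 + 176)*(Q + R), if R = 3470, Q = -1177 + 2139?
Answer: 1045952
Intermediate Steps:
Q = 962
(60 + 176)*(Q + R) = (60 + 176)*(962 + 3470) = 236*4432 = 1045952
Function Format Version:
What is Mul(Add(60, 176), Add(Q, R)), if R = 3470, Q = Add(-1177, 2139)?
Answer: 1045952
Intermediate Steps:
Q = 962
Mul(Add(60, 176), Add(Q, R)) = Mul(Add(60, 176), Add(962, 3470)) = Mul(236, 4432) = 1045952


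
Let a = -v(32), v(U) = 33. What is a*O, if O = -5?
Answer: 165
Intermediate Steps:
a = -33 (a = -1*33 = -33)
a*O = -33*(-5) = 165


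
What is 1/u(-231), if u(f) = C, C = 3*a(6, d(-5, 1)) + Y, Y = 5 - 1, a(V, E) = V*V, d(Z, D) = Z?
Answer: 1/112 ≈ 0.0089286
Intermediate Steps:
a(V, E) = V²
Y = 4
C = 112 (C = 3*6² + 4 = 3*36 + 4 = 108 + 4 = 112)
u(f) = 112
1/u(-231) = 1/112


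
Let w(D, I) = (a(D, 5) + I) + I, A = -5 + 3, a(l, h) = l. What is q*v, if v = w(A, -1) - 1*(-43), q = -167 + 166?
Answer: -39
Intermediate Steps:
A = -2
w(D, I) = D + 2*I (w(D, I) = (D + I) + I = D + 2*I)
q = -1
v = 39 (v = (-2 + 2*(-1)) - 1*(-43) = (-2 - 2) + 43 = -4 + 43 = 39)
q*v = -1*39 = -39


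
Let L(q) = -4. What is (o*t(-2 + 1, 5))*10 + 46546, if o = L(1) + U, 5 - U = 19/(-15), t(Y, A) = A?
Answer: 139978/3 ≈ 46659.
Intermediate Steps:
U = 94/15 (U = 5 - 19/(-15) = 5 - 19*(-1)/15 = 5 - 1*(-19/15) = 5 + 19/15 = 94/15 ≈ 6.2667)
o = 34/15 (o = -4 + 94/15 = 34/15 ≈ 2.2667)
(o*t(-2 + 1, 5))*10 + 46546 = ((34/15)*5)*10 + 46546 = (34/3)*10 + 46546 = 340/3 + 46546 = 139978/3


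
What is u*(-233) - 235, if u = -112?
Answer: 25861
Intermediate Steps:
u*(-233) - 235 = -112*(-233) - 235 = 26096 - 235 = 25861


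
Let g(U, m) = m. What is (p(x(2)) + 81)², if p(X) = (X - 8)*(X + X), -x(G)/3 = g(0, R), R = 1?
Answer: 21609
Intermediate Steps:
x(G) = -3 (x(G) = -3*1 = -3)
p(X) = 2*X*(-8 + X) (p(X) = (-8 + X)*(2*X) = 2*X*(-8 + X))
(p(x(2)) + 81)² = (2*(-3)*(-8 - 3) + 81)² = (2*(-3)*(-11) + 81)² = (66 + 81)² = 147² = 21609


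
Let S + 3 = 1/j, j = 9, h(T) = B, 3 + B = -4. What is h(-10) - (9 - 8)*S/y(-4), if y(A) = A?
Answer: -139/18 ≈ -7.7222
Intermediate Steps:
B = -7 (B = -3 - 4 = -7)
h(T) = -7
S = -26/9 (S = -3 + 1/9 = -26/9 ≈ -2.8889)
h(-10) - (9 - 8)*S/y(-4) = -7 - (9 - 8)*(-26/9)/(-4) = -7 - 1*(-26/9)*(-1)/4 = -7 - (-26)*(-1)/(9*4) = -7 - 1*13/18 = -7 - 13/18 = -139/18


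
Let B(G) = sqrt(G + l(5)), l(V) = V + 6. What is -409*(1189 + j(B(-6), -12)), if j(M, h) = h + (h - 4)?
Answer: -474849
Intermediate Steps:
l(V) = 6 + V
B(G) = sqrt(11 + G) (B(G) = sqrt(G + (6 + 5)) = sqrt(G + 11) = sqrt(11 + G))
j(M, h) = -4 + 2*h (j(M, h) = h + (-4 + h) = -4 + 2*h)
-409*(1189 + j(B(-6), -12)) = -409*(1189 + (-4 + 2*(-12))) = -409*(1189 + (-4 - 24)) = -409*(1189 - 28) = -409*1161 = -474849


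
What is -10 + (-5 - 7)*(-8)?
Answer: 86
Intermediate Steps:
-10 + (-5 - 7)*(-8) = -10 - 12*(-8) = -10 + 96 = 86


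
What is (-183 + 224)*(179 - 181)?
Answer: -82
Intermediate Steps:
(-183 + 224)*(179 - 181) = 41*(-2) = -82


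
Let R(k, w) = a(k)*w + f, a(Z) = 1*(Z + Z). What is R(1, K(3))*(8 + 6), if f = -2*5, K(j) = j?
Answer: -56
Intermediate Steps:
a(Z) = 2*Z (a(Z) = 1*(2*Z) = 2*Z)
f = -10
R(k, w) = -10 + 2*k*w (R(k, w) = (2*k)*w - 10 = 2*k*w - 10 = -10 + 2*k*w)
R(1, K(3))*(8 + 6) = (-10 + 2*1*3)*(8 + 6) = (-10 + 6)*14 = -4*14 = -56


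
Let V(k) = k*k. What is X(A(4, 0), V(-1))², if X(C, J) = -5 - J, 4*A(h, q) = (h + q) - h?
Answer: 36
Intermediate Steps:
V(k) = k²
A(h, q) = q/4 (A(h, q) = ((h + q) - h)/4 = q/4)
X(A(4, 0), V(-1))² = (-5 - 1*(-1)²)² = (-5 - 1*1)² = (-5 - 1)² = (-6)² = 36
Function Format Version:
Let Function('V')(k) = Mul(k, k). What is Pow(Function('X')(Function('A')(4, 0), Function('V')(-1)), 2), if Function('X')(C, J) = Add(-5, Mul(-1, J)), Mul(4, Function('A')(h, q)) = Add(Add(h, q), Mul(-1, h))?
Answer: 36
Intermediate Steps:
Function('V')(k) = Pow(k, 2)
Function('A')(h, q) = Mul(Rational(1, 4), q) (Function('A')(h, q) = Mul(Rational(1, 4), Add(Add(h, q), Mul(-1, h))) = Mul(Rational(1, 4), q))
Pow(Function('X')(Function('A')(4, 0), Function('V')(-1)), 2) = Pow(Add(-5, Mul(-1, Pow(-1, 2))), 2) = Pow(Add(-5, Mul(-1, 1)), 2) = Pow(Add(-5, -1), 2) = Pow(-6, 2) = 36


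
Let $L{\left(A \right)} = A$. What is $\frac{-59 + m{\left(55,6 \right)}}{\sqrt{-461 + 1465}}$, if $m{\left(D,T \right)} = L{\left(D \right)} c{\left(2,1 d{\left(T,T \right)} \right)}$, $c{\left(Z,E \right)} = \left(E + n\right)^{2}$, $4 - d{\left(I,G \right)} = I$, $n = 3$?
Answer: $- \frac{2 \sqrt{251}}{251} \approx -0.12624$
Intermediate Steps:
$d{\left(I,G \right)} = 4 - I$
$c{\left(Z,E \right)} = \left(3 + E\right)^{2}$ ($c{\left(Z,E \right)} = \left(E + 3\right)^{2} = \left(3 + E\right)^{2}$)
$m{\left(D,T \right)} = D \left(7 - T\right)^{2}$ ($m{\left(D,T \right)} = D \left(3 + 1 \left(4 - T\right)\right)^{2} = D \left(3 - \left(-4 + T\right)\right)^{2} = D \left(7 - T\right)^{2}$)
$\frac{-59 + m{\left(55,6 \right)}}{\sqrt{-461 + 1465}} = \frac{-59 + 55 \left(-7 + 6\right)^{2}}{\sqrt{-461 + 1465}} = \frac{-59 + 55 \left(-1\right)^{2}}{\sqrt{1004}} = \frac{-59 + 55 \cdot 1}{2 \sqrt{251}} = \left(-59 + 55\right) \frac{\sqrt{251}}{502} = - 4 \frac{\sqrt{251}}{502} = - \frac{2 \sqrt{251}}{251}$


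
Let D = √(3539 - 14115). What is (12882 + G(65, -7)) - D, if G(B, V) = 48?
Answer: 12930 - 4*I*√661 ≈ 12930.0 - 102.84*I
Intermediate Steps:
D = 4*I*√661 (D = √(-10576) = 4*I*√661 ≈ 102.84*I)
(12882 + G(65, -7)) - D = (12882 + 48) - 4*I*√661 = 12930 - 4*I*√661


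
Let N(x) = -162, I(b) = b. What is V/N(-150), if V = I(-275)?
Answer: 275/162 ≈ 1.6975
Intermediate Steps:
V = -275
V/N(-150) = -275/(-162) = -275*(-1/162) = 275/162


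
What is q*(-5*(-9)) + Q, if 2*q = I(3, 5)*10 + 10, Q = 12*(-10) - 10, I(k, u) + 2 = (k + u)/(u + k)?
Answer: -130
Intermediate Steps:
I(k, u) = -1 (I(k, u) = -2 + (k + u)/(u + k) = -2 + (k + u)/(k + u) = -2 + 1 = -1)
Q = -130 (Q = -120 - 10 = -130)
q = 0 (q = (-1*10 + 10)/2 = (-10 + 10)/2 = (1/2)*0 = 0)
q*(-5*(-9)) + Q = 0*(-5*(-9)) - 130 = 0*45 - 130 = 0 - 130 = -130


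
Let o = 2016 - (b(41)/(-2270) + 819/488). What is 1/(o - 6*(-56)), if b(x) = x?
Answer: 553880/1301806199 ≈ 0.00042547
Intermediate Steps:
o = 1115702519/553880 (o = 2016 - (41/(-2270) + 819/488) = 2016 - (41*(-1/2270) + 819*(1/488)) = 2016 - (-41/2270 + 819/488) = 2016 - 1*919561/553880 = 2016 - 919561/553880 = 1115702519/553880 ≈ 2014.3)
1/(o - 6*(-56)) = 1/(1115702519/553880 - 6*(-56)) = 1/(1115702519/553880 + 336) = 1/(1301806199/553880) = 553880/1301806199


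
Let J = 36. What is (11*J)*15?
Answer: 5940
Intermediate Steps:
(11*J)*15 = (11*36)*15 = 396*15 = 5940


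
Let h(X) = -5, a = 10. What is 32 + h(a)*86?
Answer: -398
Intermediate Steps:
32 + h(a)*86 = 32 - 5*86 = 32 - 430 = -398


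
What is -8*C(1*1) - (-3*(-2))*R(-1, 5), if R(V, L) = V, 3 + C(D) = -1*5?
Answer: 70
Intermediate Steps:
C(D) = -8 (C(D) = -3 - 1*5 = -3 - 5 = -8)
-8*C(1*1) - (-3*(-2))*R(-1, 5) = -8*(-8) - (-3*(-2))*(-1) = 64 - 6*(-1) = 64 - 1*(-6) = 64 + 6 = 70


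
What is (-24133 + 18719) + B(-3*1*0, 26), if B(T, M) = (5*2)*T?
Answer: -5414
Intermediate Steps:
B(T, M) = 10*T
(-24133 + 18719) + B(-3*1*0, 26) = (-24133 + 18719) + 10*(-3*1*0) = -5414 + 10*(-3*0) = -5414 + 10*0 = -5414 + 0 = -5414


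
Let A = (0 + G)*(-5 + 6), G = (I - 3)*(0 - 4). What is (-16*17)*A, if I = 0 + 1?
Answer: -2176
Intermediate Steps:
I = 1
G = 8 (G = (1 - 3)*(0 - 4) = -2*(-4) = 8)
A = 8 (A = (0 + 8)*(-5 + 6) = 8*1 = 8)
(-16*17)*A = -16*17*8 = -272*8 = -2176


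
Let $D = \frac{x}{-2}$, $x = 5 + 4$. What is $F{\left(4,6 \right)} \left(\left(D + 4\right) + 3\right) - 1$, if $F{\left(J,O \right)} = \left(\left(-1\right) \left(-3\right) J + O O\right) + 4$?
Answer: $129$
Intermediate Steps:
$x = 9$
$F{\left(J,O \right)} = 4 + O^{2} + 3 J$ ($F{\left(J,O \right)} = \left(3 J + O^{2}\right) + 4 = \left(O^{2} + 3 J\right) + 4 = 4 + O^{2} + 3 J$)
$D = - \frac{9}{2}$ ($D = \frac{9}{-2} = 9 \left(- \frac{1}{2}\right) = - \frac{9}{2} \approx -4.5$)
$F{\left(4,6 \right)} \left(\left(D + 4\right) + 3\right) - 1 = \left(4 + 6^{2} + 3 \cdot 4\right) \left(\left(- \frac{9}{2} + 4\right) + 3\right) - 1 = \left(4 + 36 + 12\right) \left(- \frac{1}{2} + 3\right) - 1 = 52 \cdot \frac{5}{2} - 1 = 130 - 1 = 129$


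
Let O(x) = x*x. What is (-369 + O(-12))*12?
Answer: -2700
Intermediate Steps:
O(x) = x**2
(-369 + O(-12))*12 = (-369 + (-12)**2)*12 = (-369 + 144)*12 = -225*12 = -2700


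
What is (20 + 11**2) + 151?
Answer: 292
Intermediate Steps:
(20 + 11**2) + 151 = (20 + 121) + 151 = 141 + 151 = 292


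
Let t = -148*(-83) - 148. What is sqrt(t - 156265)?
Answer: I*sqrt(144129) ≈ 379.64*I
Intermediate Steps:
t = 12136 (t = 12284 - 148 = 12136)
sqrt(t - 156265) = sqrt(12136 - 156265) = sqrt(-144129) = I*sqrt(144129)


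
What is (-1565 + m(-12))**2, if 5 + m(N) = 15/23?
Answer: 1302849025/529 ≈ 2.4629e+6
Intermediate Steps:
m(N) = -100/23 (m(N) = -5 + 15/23 = -100/23)
(-1565 + m(-12))**2 = (-1565 - 100/23)**2 = (-36095/23)**2 = 1302849025/529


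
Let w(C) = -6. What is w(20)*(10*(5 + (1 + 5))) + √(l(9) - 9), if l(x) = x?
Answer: -660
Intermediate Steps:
w(20)*(10*(5 + (1 + 5))) + √(l(9) - 9) = -60*(5 + (1 + 5)) + √(9 - 9) = -60*(5 + 6) + √0 = -60*11 + 0 = -6*110 + 0 = -660 + 0 = -660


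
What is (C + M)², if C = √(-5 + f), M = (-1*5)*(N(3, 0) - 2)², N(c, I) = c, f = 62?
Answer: (-5 + √57)² ≈ 6.5017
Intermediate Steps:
M = -5 (M = (-1*5)*(3 - 2)² = -5*1² = -5*1 = -5)
C = √57 (C = √(-5 + 62) = √57 ≈ 7.5498)
(C + M)² = (√57 - 5)² = (-5 + √57)²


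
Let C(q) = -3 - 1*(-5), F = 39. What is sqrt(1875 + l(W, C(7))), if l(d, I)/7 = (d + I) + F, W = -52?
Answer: sqrt(1798) ≈ 42.403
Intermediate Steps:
C(q) = 2 (C(q) = -3 + 5 = 2)
l(d, I) = 273 + 7*I + 7*d (l(d, I) = 7*((d + I) + 39) = 7*((I + d) + 39) = 7*(39 + I + d) = 273 + 7*I + 7*d)
sqrt(1875 + l(W, C(7))) = sqrt(1875 + (273 + 7*2 + 7*(-52))) = sqrt(1875 + (273 + 14 - 364)) = sqrt(1875 - 77) = sqrt(1798)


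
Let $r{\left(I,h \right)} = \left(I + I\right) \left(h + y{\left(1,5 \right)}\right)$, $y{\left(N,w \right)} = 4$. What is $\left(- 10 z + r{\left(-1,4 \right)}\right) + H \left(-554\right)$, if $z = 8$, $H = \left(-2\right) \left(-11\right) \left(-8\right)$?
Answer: $97408$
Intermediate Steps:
$H = -176$ ($H = 22 \left(-8\right) = -176$)
$r{\left(I,h \right)} = 2 I \left(4 + h\right)$ ($r{\left(I,h \right)} = \left(I + I\right) \left(h + 4\right) = 2 I \left(4 + h\right)$)
$\left(- 10 z + r{\left(-1,4 \right)}\right) + H \left(-554\right) = \left(\left(-10\right) 8 + 2 \left(-1\right) \left(4 + 4\right)\right) - -97504 = \left(-80 + 2 \left(-1\right) 8\right) + 97504 = \left(-80 - 16\right) + 97504 = -96 + 97504 = 97408$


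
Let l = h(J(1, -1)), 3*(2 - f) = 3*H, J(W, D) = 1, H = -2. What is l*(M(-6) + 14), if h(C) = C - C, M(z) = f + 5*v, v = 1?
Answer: 0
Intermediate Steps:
f = 4 (f = 2 - (-2) = 2 - ⅓*(-6) = 2 + 2 = 4)
M(z) = 9 (M(z) = 4 + 5*1 = 4 + 5 = 9)
h(C) = 0
l = 0
l*(M(-6) + 14) = 0*(9 + 14) = 0*23 = 0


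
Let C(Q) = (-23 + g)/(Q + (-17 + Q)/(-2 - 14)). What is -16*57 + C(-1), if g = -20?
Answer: -1256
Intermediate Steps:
C(Q) = -43/(17/16 + 15*Q/16) (C(Q) = (-23 - 20)/(Q + (-17 + Q)/(-2 - 14)) = -43/(Q + (-17 + Q)/(-16)) = -43/(Q + (-17 + Q)*(-1/16)) = -43/(Q + (17/16 - Q/16)) = -43/(17/16 + 15*Q/16))
-16*57 + C(-1) = -16*57 - 688/(17 + 15*(-1)) = -912 - 688/(17 - 15) = -912 - 688/2 = -912 - 688*½ = -912 - 344 = -1256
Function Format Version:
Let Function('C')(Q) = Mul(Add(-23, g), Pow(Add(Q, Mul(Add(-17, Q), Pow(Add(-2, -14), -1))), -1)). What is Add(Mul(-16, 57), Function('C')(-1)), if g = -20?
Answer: -1256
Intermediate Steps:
Function('C')(Q) = Mul(-43, Pow(Add(Rational(17, 16), Mul(Rational(15, 16), Q)), -1)) (Function('C')(Q) = Mul(Add(-23, -20), Pow(Add(Q, Mul(Add(-17, Q), Pow(Add(-2, -14), -1))), -1)) = Mul(-43, Pow(Add(Q, Mul(Add(-17, Q), Pow(-16, -1))), -1)) = Mul(-43, Pow(Add(Q, Mul(Add(-17, Q), Rational(-1, 16))), -1)) = Mul(-43, Pow(Add(Q, Add(Rational(17, 16), Mul(Rational(-1, 16), Q))), -1)) = Mul(-43, Pow(Add(Rational(17, 16), Mul(Rational(15, 16), Q)), -1)))
Add(Mul(-16, 57), Function('C')(-1)) = Add(Mul(-16, 57), Mul(-688, Pow(Add(17, Mul(15, -1)), -1))) = Add(-912, Mul(-688, Pow(Add(17, -15), -1))) = Add(-912, Mul(-688, Pow(2, -1))) = Add(-912, Mul(-688, Rational(1, 2))) = Add(-912, -344) = -1256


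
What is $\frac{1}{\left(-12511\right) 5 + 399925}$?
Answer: $\frac{1}{337370} \approx 2.9641 \cdot 10^{-6}$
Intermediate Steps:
$\frac{1}{\left(-12511\right) 5 + 399925} = \frac{1}{-62555 + 399925} = \frac{1}{337370}$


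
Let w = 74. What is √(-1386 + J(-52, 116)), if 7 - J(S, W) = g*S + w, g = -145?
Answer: 23*I*√17 ≈ 94.831*I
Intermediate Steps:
J(S, W) = -67 + 145*S (J(S, W) = 7 - (-145*S + 74) = 7 - (74 - 145*S) = 7 + (-74 + 145*S) = -67 + 145*S)
√(-1386 + J(-52, 116)) = √(-1386 + (-67 + 145*(-52))) = √(-1386 + (-67 - 7540)) = √(-1386 - 7607) = √(-8993) = 23*I*√17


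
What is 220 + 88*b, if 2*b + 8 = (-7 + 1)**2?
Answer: 1452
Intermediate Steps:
b = 14 (b = -4 + (-7 + 1)**2/2 = -4 + (1/2)*(-6)**2 = -4 + (1/2)*36 = -4 + 18 = 14)
220 + 88*b = 220 + 88*14 = 220 + 1232 = 1452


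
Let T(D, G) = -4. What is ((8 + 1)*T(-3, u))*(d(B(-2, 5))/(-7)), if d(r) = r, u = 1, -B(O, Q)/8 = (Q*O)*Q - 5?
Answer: 15840/7 ≈ 2262.9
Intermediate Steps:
B(O, Q) = 40 - 8*O*Q² (B(O, Q) = -8*((Q*O)*Q - 5) = -8*((O*Q)*Q - 5) = -8*(O*Q² - 5) = -8*(-5 + O*Q²) = 40 - 8*O*Q²)
((8 + 1)*T(-3, u))*(d(B(-2, 5))/(-7)) = ((8 + 1)*(-4))*((40 - 8*(-2)*5²)/(-7)) = (9*(-4))*((40 - 8*(-2)*25)*(-⅐)) = -36*(40 + 400)*(-1)/7 = -15840*(-1)/7 = -36*(-440/7) = 15840/7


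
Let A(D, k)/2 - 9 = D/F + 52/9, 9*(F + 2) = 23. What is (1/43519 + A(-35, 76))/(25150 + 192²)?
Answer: -37774483/24289085394 ≈ -0.0015552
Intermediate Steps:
F = 5/9 (F = -2 + (⅑)*23 = -2 + 23/9 = 5/9 ≈ 0.55556)
A(D, k) = 266/9 + 18*D/5 (A(D, k) = 18 + 2*(D/(5/9) + 52/9) = 18 + 2*(D*(9/5) + 52*(⅑)) = 18 + 2*(9*D/5 + 52/9) = 18 + 2*(52/9 + 9*D/5) = 18 + (104/9 + 18*D/5) = 266/9 + 18*D/5)
(1/43519 + A(-35, 76))/(25150 + 192²) = (1/43519 + (266/9 + (18/5)*(-35)))/(25150 + 192²) = (1/43519 + (266/9 - 126))/(25150 + 36864) = (1/43519 - 868/9)/62014 = -37774483/391671*1/62014 = -37774483/24289085394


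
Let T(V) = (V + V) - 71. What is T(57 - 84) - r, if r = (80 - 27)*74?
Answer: -4047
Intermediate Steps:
T(V) = -71 + 2*V (T(V) = 2*V - 71 = -71 + 2*V)
r = 3922 (r = 53*74 = 3922)
T(57 - 84) - r = (-71 + 2*(57 - 84)) - 1*3922 = (-71 + 2*(-27)) - 3922 = (-71 - 54) - 3922 = -125 - 3922 = -4047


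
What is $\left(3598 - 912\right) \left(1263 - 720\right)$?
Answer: $1458498$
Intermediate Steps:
$\left(3598 - 912\right) \left(1263 - 720\right) = 2686 \cdot 543 = 1458498$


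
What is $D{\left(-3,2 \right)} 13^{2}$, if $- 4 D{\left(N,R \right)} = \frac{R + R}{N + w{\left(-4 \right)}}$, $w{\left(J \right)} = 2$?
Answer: $169$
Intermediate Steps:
$D{\left(N,R \right)} = - \frac{R}{2 \left(2 + N\right)}$ ($D{\left(N,R \right)} = - \frac{\left(R + R\right) \frac{1}{N + 2}}{4} = - \frac{2 R \frac{1}{2 + N}}{4} = - \frac{R}{2 \left(2 + N\right)}$)
$D{\left(-3,2 \right)} 13^{2} = \left(-1\right) 2 \frac{1}{4 + 2 \left(-3\right)} 13^{2} = \left(-1\right) 2 \frac{1}{4 - 6} \cdot 169 = \left(-1\right) 2 \frac{1}{-2} \cdot 169 = \left(-1\right) 2 \left(- \frac{1}{2}\right) 169 = 1 \cdot 169 = 169$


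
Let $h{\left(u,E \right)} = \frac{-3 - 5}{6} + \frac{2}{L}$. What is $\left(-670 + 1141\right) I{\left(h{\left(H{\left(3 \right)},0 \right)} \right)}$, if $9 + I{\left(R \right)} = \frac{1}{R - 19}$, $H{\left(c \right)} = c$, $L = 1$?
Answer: $- \frac{234558}{55} \approx -4264.7$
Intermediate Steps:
$h{\left(u,E \right)} = \frac{2}{3}$ ($h{\left(u,E \right)} = \frac{-3 - 5}{6} + \frac{2}{1} = \left(-3 - 5\right) \frac{1}{6} + 2 \cdot 1 = \left(-8\right) \frac{1}{6} + 2 = - \frac{4}{3} + 2 = \frac{2}{3}$)
$I{\left(R \right)} = -9 + \frac{1}{-19 + R}$ ($I{\left(R \right)} = -9 + \frac{1}{R - 19} = -9 + \frac{1}{-19 + R}$)
$\left(-670 + 1141\right) I{\left(h{\left(H{\left(3 \right)},0 \right)} \right)} = \left(-670 + 1141\right) \frac{172 - 6}{-19 + \frac{2}{3}} = 471 \frac{172 - 6}{- \frac{55}{3}} = 471 \left(\left(- \frac{3}{55}\right) 166\right) = 471 \left(- \frac{498}{55}\right) = - \frac{234558}{55}$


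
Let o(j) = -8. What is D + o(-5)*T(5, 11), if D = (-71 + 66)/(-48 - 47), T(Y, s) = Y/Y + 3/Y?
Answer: -1211/95 ≈ -12.747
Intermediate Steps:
T(Y, s) = 1 + 3/Y
D = 1/19 (D = -5/(-95) = -5*(-1/95) = 1/19 ≈ 0.052632)
D + o(-5)*T(5, 11) = 1/19 - 8*(3 + 5)/5 = 1/19 - 8*8/5 = 1/19 - 64/5 = -1211/95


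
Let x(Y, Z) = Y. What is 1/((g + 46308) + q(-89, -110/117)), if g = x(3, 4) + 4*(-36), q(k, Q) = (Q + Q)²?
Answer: 13689/632028463 ≈ 2.1659e-5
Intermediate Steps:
q(k, Q) = 4*Q² (q(k, Q) = (2*Q)² = 4*Q²)
g = -141 (g = 3 + 4*(-36) = 3 - 144 = -141)
1/((g + 46308) + q(-89, -110/117)) = 1/((-141 + 46308) + 4*(-110/117)²) = 1/(46167 + 4*(-110*1/117)²) = 1/(46167 + 4*(-110/117)²) = 1/(46167 + 4*(12100/13689)) = 1/(46167 + 48400/13689) = 1/(632028463/13689) = 13689/632028463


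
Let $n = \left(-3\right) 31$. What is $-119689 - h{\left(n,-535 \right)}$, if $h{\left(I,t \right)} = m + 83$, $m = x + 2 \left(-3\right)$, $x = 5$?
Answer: $-119771$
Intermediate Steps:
$m = -1$ ($m = 5 + 2 \left(-3\right) = 5 - 6 = -1$)
$n = -93$
$h{\left(I,t \right)} = 82$ ($h{\left(I,t \right)} = -1 + 83 = 82$)
$-119689 - h{\left(n,-535 \right)} = -119689 - 82 = -119771$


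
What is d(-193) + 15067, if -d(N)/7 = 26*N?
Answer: 50193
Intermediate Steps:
d(N) = -182*N
d(-193) + 15067 = -182*(-193) + 15067 = 35126 + 15067 = 50193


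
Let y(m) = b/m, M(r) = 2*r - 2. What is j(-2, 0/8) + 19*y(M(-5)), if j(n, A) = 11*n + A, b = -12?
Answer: -3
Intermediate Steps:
j(n, A) = A + 11*n
M(r) = -2 + 2*r
y(m) = -12/m
j(-2, 0/8) + 19*y(M(-5)) = (0/8 + 11*(-2)) + 19*(-12/(-2 + 2*(-5))) = (0*(1/8) - 22) + 19*(-12/(-2 - 10)) = (0 - 22) + 19*(-12/(-12)) = -22 + 19*(-12*(-1/12)) = -22 + 19*1 = -22 + 19 = -3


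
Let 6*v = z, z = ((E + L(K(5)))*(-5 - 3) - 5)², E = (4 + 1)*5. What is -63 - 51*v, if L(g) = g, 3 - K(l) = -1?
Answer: -954999/2 ≈ -4.7750e+5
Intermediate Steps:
E = 25 (E = 5*5 = 25)
K(l) = 4 (K(l) = 3 - 1*(-1) = 3 + 1 = 4)
z = 56169 (z = ((25 + 4)*(-5 - 3) - 5)² = (29*(-8) - 5)² = (-232 - 5)² = (-237)² = 56169)
v = 18723/2 (v = (⅙)*56169 = 18723/2 ≈ 9361.5)
-63 - 51*v = -63 - 51*18723/2 = -63 - 954873/2 = -954999/2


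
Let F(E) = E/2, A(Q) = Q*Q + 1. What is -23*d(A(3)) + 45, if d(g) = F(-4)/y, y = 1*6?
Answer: 158/3 ≈ 52.667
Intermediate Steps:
A(Q) = 1 + Q**2 (A(Q) = Q**2 + 1 = 1 + Q**2)
F(E) = E/2 (F(E) = E*(1/2) = E/2)
y = 6
d(g) = -1/3 (d(g) = ((1/2)*(-4))/6 = -2*1/6 = -1/3)
-23*d(A(3)) + 45 = -23*(-1/3) + 45 = 23/3 + 45 = 158/3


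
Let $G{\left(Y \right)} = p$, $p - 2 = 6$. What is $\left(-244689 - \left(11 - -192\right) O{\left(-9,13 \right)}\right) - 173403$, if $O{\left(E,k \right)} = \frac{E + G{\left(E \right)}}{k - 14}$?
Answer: $-418295$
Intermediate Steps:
$p = 8$ ($p = 2 + 6 = 8$)
$G{\left(Y \right)} = 8$
$O{\left(E,k \right)} = \frac{8 + E}{-14 + k}$ ($O{\left(E,k \right)} = \frac{E + 8}{k - 14} = \frac{8 + E}{-14 + k}$)
$\left(-244689 - \left(11 - -192\right) O{\left(-9,13 \right)}\right) - 173403 = \left(-244689 - \left(11 - -192\right) \frac{8 - 9}{-14 + 13}\right) - 173403 = \left(-244689 - \left(11 + 192\right) \frac{1}{-1} \left(-1\right)\right) - 173403 = \left(-244689 - 203 \left(\left(-1\right) \left(-1\right)\right)\right) - 173403 = \left(-244689 - 203 \cdot 1\right) - 173403 = \left(-244689 - 203\right) - 173403 = -244892 - 173403 = -418295$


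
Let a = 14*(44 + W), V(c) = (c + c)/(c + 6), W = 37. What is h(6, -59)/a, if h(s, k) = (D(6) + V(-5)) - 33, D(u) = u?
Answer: -37/1134 ≈ -0.032628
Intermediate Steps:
V(c) = 2*c/(6 + c) (V(c) = (2*c)/(6 + c) = 2*c/(6 + c))
h(s, k) = -37 (h(s, k) = (6 + 2*(-5)/(6 - 5)) - 33 = (6 + 2*(-5)/1) - 33 = (6 + 2*(-5)*1) - 33 = (6 - 10) - 33 = -4 - 33 = -37)
a = 1134 (a = 14*(44 + 37) = 14*81 = 1134)
h(6, -59)/a = -37/1134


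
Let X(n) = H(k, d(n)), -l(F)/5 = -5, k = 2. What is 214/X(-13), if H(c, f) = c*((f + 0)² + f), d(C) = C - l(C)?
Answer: 107/1406 ≈ 0.076102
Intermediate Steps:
l(F) = 25 (l(F) = -5*(-5) = 25)
d(C) = -25 + C (d(C) = C - 1*25 = C - 25 = -25 + C)
H(c, f) = c*(f + f²) (H(c, f) = c*(f² + f) = c*(f + f²))
X(n) = 2*(-25 + n)*(-24 + n) (X(n) = 2*(-25 + n)*(1 + (-25 + n)) = 2*(-25 + n)*(-24 + n))
214/X(-13) = 214/((2*(-25 - 13)*(-24 - 13))) = 214/((2*(-38)*(-37))) = 214/2812 = 214*(1/2812) = 107/1406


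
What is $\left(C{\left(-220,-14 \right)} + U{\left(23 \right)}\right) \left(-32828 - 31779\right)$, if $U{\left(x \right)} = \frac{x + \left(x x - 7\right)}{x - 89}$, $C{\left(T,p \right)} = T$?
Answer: $\frac{973304455}{66} \approx 1.4747 \cdot 10^{7}$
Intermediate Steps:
$U{\left(x \right)} = \frac{-7 + x + x^{2}}{-89 + x}$ ($U{\left(x \right)} = \frac{x + \left(x^{2} - 7\right)}{-89 + x} = \frac{x + \left(-7 + x^{2}\right)}{-89 + x} = \frac{-7 + x + x^{2}}{-89 + x}$)
$\left(C{\left(-220,-14 \right)} + U{\left(23 \right)}\right) \left(-32828 - 31779\right) = \left(-220 + \frac{-7 + 23 + 23^{2}}{-89 + 23}\right) \left(-32828 - 31779\right) = \left(-220 + \frac{-7 + 23 + 529}{-66}\right) \left(-64607\right) = \left(-220 - \frac{545}{66}\right) \left(-64607\right) = \left(- \frac{15065}{66}\right) \left(-64607\right) = \frac{973304455}{66}$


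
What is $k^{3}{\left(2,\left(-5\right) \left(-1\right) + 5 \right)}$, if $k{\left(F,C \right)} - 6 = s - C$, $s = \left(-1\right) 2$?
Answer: $-216$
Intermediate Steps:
$s = -2$
$k{\left(F,C \right)} = 4 - C$ ($k{\left(F,C \right)} = 6 - \left(2 + C\right) = 4 - C$)
$k^{3}{\left(2,\left(-5\right) \left(-1\right) + 5 \right)} = \left(4 - \left(\left(-5\right) \left(-1\right) + 5\right)\right)^{3} = \left(4 - \left(5 + 5\right)\right)^{3} = \left(4 - 10\right)^{3} = \left(-6\right)^{3} = -216$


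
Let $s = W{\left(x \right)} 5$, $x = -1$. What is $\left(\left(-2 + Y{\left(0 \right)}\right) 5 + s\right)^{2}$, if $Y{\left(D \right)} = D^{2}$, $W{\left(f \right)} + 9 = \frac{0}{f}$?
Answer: $3025$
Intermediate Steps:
$W{\left(f \right)} = -9$ ($W{\left(f \right)} = -9 + \frac{0}{f} = -9 + 0 = -9$)
$s = -45$ ($s = \left(-9\right) 5 = -45$)
$\left(\left(-2 + Y{\left(0 \right)}\right) 5 + s\right)^{2} = \left(\left(-2 + 0^{2}\right) 5 - 45\right)^{2} = \left(\left(-2 + 0\right) 5 - 45\right)^{2} = \left(\left(-2\right) 5 - 45\right)^{2} = \left(-10 - 45\right)^{2} = \left(-55\right)^{2} = 3025$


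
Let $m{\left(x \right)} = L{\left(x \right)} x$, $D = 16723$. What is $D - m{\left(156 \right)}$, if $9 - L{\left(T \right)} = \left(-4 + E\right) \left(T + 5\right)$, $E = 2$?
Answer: $-34913$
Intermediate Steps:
$L{\left(T \right)} = 19 + 2 T$ ($L{\left(T \right)} = 9 - \left(-4 + 2\right) \left(T + 5\right) = 9 - - 2 \left(5 + T\right) = 9 - \left(-10 - 2 T\right) = 9 + \left(10 + 2 T\right) = 19 + 2 T$)
$m{\left(x \right)} = x \left(19 + 2 x\right)$ ($m{\left(x \right)} = \left(19 + 2 x\right) x = x \left(19 + 2 x\right)$)
$D - m{\left(156 \right)} = 16723 - 156 \left(19 + 2 \cdot 156\right) = 16723 - 156 \left(19 + 312\right) = 16723 - 156 \cdot 331 = 16723 - 51636 = -34913$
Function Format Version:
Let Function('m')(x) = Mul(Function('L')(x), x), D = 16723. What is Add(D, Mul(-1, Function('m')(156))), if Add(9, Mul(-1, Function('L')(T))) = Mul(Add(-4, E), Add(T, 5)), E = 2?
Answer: -34913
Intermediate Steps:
Function('L')(T) = Add(19, Mul(2, T)) (Function('L')(T) = Add(9, Mul(-1, Mul(Add(-4, 2), Add(T, 5)))) = Add(9, Mul(-1, Mul(-2, Add(5, T)))) = Add(9, Mul(-1, Add(-10, Mul(-2, T)))) = Add(9, Add(10, Mul(2, T))) = Add(19, Mul(2, T)))
Function('m')(x) = Mul(x, Add(19, Mul(2, x))) (Function('m')(x) = Mul(Add(19, Mul(2, x)), x) = Mul(x, Add(19, Mul(2, x))))
Add(D, Mul(-1, Function('m')(156))) = Add(16723, Mul(-1, Mul(156, Add(19, Mul(2, 156))))) = Add(16723, Mul(-1, Mul(156, Add(19, 312)))) = Add(16723, Mul(-1, Mul(156, 331))) = Add(16723, Mul(-1, 51636)) = Add(16723, -51636) = -34913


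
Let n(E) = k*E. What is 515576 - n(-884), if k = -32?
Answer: 487288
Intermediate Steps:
n(E) = -32*E
515576 - n(-884) = 515576 - (-32)*(-884) = 515576 - 1*28288 = 515576 - 28288 = 487288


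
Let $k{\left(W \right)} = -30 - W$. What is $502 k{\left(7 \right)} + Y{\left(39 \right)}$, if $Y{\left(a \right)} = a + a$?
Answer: $-18496$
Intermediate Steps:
$Y{\left(a \right)} = 2 a$
$502 k{\left(7 \right)} + Y{\left(39 \right)} = 502 \left(-30 - 7\right) + 2 \cdot 39 = 502 \left(-30 - 7\right) + 78 = 502 \left(-37\right) + 78 = -18574 + 78 = -18496$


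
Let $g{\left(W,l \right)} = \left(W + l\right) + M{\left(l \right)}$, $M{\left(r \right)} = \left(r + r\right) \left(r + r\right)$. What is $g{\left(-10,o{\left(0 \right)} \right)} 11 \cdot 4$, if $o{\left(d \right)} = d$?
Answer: $-440$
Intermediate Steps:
$M{\left(r \right)} = 4 r^{2}$ ($M{\left(r \right)} = 2 r 2 r = 4 r^{2}$)
$g{\left(W,l \right)} = W + l + 4 l^{2}$ ($g{\left(W,l \right)} = \left(W + l\right) + 4 l^{2} = W + l + 4 l^{2}$)
$g{\left(-10,o{\left(0 \right)} \right)} 11 \cdot 4 = \left(-10 + 0 + 4 \cdot 0^{2}\right) 11 \cdot 4 = \left(-10 + 0 + 4 \cdot 0\right) 44 = \left(-10 + 0 + 0\right) 44 = \left(-10\right) 44 = -440$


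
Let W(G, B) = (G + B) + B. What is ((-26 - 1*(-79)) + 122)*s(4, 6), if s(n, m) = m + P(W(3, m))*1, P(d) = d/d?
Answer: 1225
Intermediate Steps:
W(G, B) = G + 2*B (W(G, B) = (B + G) + B = G + 2*B)
P(d) = 1
s(n, m) = 1 + m (s(n, m) = m + 1*1 = m + 1 = 1 + m)
((-26 - 1*(-79)) + 122)*s(4, 6) = ((-26 - 1*(-79)) + 122)*(1 + 6) = ((-26 + 79) + 122)*7 = (53 + 122)*7 = 175*7 = 1225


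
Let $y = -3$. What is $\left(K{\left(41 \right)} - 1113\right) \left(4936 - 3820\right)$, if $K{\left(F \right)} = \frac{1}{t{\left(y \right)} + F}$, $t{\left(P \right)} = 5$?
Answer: $- \frac{28567926}{23} \approx -1.2421 \cdot 10^{6}$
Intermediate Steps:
$K{\left(F \right)} = \frac{1}{5 + F}$
$\left(K{\left(41 \right)} - 1113\right) \left(4936 - 3820\right) = \left(\frac{1}{5 + 41} - 1113\right) \left(4936 - 3820\right) = \left(\frac{1}{46} - 1113\right) 1116 = \left(- \frac{51197}{46}\right) 1116 = - \frac{28567926}{23}$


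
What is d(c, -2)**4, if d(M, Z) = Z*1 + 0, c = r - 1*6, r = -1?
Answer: 16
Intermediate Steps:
c = -7 (c = -1 - 1*6 = -1 - 6 = -7)
d(M, Z) = Z (d(M, Z) = Z + 0 = Z)
d(c, -2)**4 = (-2)**4 = 16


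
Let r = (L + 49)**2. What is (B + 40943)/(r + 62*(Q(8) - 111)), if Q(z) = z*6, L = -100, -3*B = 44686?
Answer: -78143/3915 ≈ -19.960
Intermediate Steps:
B = -44686/3 (B = -1/3*44686 = -44686/3 ≈ -14895.)
Q(z) = 6*z
r = 2601 (r = (-100 + 49)**2 = (-51)**2 = 2601)
(B + 40943)/(r + 62*(Q(8) - 111)) = (-44686/3 + 40943)/(2601 + 62*(6*8 - 111)) = 78143/(3*(2601 + 62*(48 - 111))) = 78143/(3*(2601 + 62*(-63))) = 78143/(3*(2601 - 3906)) = (78143/3)/(-1305) = (78143/3)*(-1/1305) = -78143/3915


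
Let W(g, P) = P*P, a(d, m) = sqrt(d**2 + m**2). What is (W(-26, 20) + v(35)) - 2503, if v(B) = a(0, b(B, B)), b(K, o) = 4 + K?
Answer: -2064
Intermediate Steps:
W(g, P) = P**2
v(B) = sqrt((4 + B)**2) (v(B) = sqrt(0**2 + (4 + B)**2) = sqrt(0 + (4 + B)**2) = sqrt((4 + B)**2))
(W(-26, 20) + v(35)) - 2503 = (20**2 + sqrt((4 + 35)**2)) - 2503 = (400 + sqrt(39**2)) - 2503 = (400 + sqrt(1521)) - 2503 = (400 + 39) - 2503 = 439 - 2503 = -2064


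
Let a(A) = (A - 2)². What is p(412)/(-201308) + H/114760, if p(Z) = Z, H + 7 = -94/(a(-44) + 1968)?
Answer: -24858751267/11793625153840 ≈ -0.0021078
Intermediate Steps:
a(A) = (-2 + A)²
H = -14341/2042 (H = -7 - 94/((-2 - 44)² + 1968) = -7 - 94/((-46)² + 1968) = -7 - 94/(2116 + 1968) = -7 - 94/4084 = -7 - 94*1/4084 = -7 - 47/2042 = -14341/2042 ≈ -7.0230)
p(412)/(-201308) + H/114760 = 412/(-201308) - 14341/2042/114760 = 412*(-1/201308) - 14341/2042*1/114760 = -103/50327 - 14341/234339920 = -24858751267/11793625153840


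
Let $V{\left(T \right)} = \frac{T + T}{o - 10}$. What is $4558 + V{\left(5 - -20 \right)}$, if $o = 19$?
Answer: $\frac{41072}{9} \approx 4563.6$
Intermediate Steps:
$V{\left(T \right)} = \frac{2 T}{9}$ ($V{\left(T \right)} = \frac{T + T}{19 - 10} = \frac{2 T}{9}$)
$4558 + V{\left(5 - -20 \right)} = 4558 + \frac{2 \left(5 - -20\right)}{9} = 4558 + \frac{2 \left(5 + 20\right)}{9} = 4558 + \frac{2}{9} \cdot 25 = 4558 + \frac{50}{9} = \frac{41072}{9}$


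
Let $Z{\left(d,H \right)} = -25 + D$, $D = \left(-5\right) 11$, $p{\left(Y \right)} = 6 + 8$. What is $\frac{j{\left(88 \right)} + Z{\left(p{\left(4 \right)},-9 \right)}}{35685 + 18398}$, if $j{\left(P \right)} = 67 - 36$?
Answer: $- \frac{49}{54083} \approx -0.00090601$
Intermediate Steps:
$p{\left(Y \right)} = 14$
$D = -55$
$Z{\left(d,H \right)} = -80$ ($Z{\left(d,H \right)} = -25 - 55 = -80$)
$j{\left(P \right)} = 31$
$\frac{j{\left(88 \right)} + Z{\left(p{\left(4 \right)},-9 \right)}}{35685 + 18398} = \frac{31 - 80}{35685 + 18398} = - \frac{49}{54083}$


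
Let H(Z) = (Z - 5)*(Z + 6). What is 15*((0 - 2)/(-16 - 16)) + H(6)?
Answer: 207/16 ≈ 12.938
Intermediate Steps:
H(Z) = (-5 + Z)*(6 + Z)
15*((0 - 2)/(-16 - 16)) + H(6) = 15*((0 - 2)/(-16 - 16)) + (-30 + 6 + 6²) = 15*(-2/(-32)) + (-30 + 6 + 36) = 15*(-2*(-1/32)) + 12 = 15*(1/16) + 12 = 15/16 + 12 = 207/16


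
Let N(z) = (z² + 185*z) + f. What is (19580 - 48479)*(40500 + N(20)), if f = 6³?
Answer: -1295137584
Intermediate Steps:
f = 216
N(z) = 216 + z² + 185*z (N(z) = (z² + 185*z) + 216 = 216 + z² + 185*z)
(19580 - 48479)*(40500 + N(20)) = (19580 - 48479)*(40500 + (216 + 20² + 185*20)) = -28899*(40500 + (216 + 400 + 3700)) = -28899*(40500 + 4316) = -28899*44816 = -1295137584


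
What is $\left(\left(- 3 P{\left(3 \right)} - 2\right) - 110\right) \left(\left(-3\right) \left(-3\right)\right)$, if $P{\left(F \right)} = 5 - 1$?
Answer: $-1116$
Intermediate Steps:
$P{\left(F \right)} = 4$ ($P{\left(F \right)} = 5 - 1 = 4$)
$\left(\left(- 3 P{\left(3 \right)} - 2\right) - 110\right) \left(\left(-3\right) \left(-3\right)\right) = \left(\left(\left(-3\right) 4 - 2\right) - 110\right) \left(\left(-3\right) \left(-3\right)\right) = \left(\left(-12 - 2\right) - 110\right) 9 = \left(-14 - 110\right) 9 = \left(-124\right) 9 = -1116$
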